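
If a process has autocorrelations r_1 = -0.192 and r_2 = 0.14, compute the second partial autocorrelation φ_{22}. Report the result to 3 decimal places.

φ_{22} = (r_2 − r_1²) / (1 − r_1²)
r_1² = (-0.192)² = 0.036864
Numerator = 0.14 − 0.0369 = 0.1031; denominator = 1 − 0.0369 = 0.9631
φ_{22} = 0.1031 / 0.9631 = 0.107

0.107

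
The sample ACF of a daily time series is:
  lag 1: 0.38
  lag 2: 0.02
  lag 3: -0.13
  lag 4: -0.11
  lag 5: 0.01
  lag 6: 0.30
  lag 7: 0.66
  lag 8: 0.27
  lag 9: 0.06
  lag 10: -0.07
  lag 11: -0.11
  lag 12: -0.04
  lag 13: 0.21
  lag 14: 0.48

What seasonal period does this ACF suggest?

The largest autocorrelation is r_7 = 0.66, with a weaker echo at lag 14 (0.48); the remaining lags stay at or below 0.38. The elevated value at lag 1 (0.38), dropping to 0.02 at lag 2, reflects decaying short-term dependence rather than seasonality.
The dominant spike at lag 7 indicates a seasonal period of 7.

7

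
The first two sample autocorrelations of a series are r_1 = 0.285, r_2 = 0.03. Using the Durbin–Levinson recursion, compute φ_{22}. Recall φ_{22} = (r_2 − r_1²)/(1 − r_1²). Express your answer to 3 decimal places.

φ_{22} = (r_2 − r_1²) / (1 − r_1²)
r_1² = (0.285)² = 0.081225
Numerator = 0.03 − 0.0812 = -0.0512; denominator = 1 − 0.0812 = 0.9188
φ_{22} = -0.0512 / 0.9188 = -0.056

-0.056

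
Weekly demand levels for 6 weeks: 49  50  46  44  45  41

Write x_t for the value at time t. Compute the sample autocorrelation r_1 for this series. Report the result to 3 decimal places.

0.349

Mean x̄ = (49 + 50 + 46 + 44 + 45 + 41)/6 = 45.8333
Deviations from mean: 3.1667, 4.1667, 0.1667, -1.8333, -0.8333, -4.8333
Σ(x_t−x̄)(x_{t+1}−x̄) = (13.1944) + (0.6944) + (-0.3056) + (1.5278) + (4.0278) = 19.1389
Denominator Σ(x_t−x̄)² = 54.8333
r_1 = 19.1389 / 54.8333 = 0.349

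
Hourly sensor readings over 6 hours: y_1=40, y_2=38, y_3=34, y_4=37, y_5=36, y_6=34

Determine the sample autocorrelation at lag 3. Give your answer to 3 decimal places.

0.264

Mean ȳ = (40 + 38 + 34 + 37 + 36 + 34)/6 = 36.5000
Σ(y_t−ȳ)(y_{t+3}−ȳ) = (1.7500) + (-0.7500) + (6.2500) = 7.2500
Denominator Σ(y_t−ȳ)² = 27.5000
r_3 = 7.2500 / 27.5000 = 0.264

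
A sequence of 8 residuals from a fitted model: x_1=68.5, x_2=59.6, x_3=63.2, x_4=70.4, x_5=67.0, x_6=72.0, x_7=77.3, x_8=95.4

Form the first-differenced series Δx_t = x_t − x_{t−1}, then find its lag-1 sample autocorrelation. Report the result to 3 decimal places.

-0.018

First differences Δx: -8.9, 3.6, 7.2, -3.4, 5.0, 5.3, 18.1
Mean of differences = 3.8429
Numerator Σ(Δx_t−Δx̄)(Δx_{t+1}−Δx̄) = -7.9561
Denominator Σ(Δx_t−Δx̄)² = 432.8971
r_1(Δx) = -7.9561 / 432.8971 = -0.018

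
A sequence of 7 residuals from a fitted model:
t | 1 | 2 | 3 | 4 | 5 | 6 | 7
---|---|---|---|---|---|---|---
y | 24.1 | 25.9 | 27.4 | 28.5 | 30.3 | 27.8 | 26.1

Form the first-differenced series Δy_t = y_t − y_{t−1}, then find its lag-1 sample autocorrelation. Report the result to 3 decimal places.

First differences Δy: 1.8, 1.5, 1.1, 1.8, -2.5, -1.7
Mean of differences = 0.3333
Numerator Σ(Δy_t−Δȳ)(Δy_{t+1}−Δȳ) = 5.3356
Denominator Σ(Δy_t−Δȳ)² = 18.4133
r_1(Δy) = 5.3356 / 18.4133 = 0.290

0.290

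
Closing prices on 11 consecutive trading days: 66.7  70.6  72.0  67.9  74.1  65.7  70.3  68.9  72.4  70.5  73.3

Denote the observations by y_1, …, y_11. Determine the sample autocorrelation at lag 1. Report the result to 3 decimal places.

-0.457

Mean ȳ = (66.7 + 70.6 + 72.0 + 67.9 + 74.1 + 65.7 + 70.3 + 68.9 + 72.4 + 70.5 + 73.3)/11 = 70.2182
Numerator Σ_{t=1}^{10}(y_t−ȳ)(y_{t+1}−ȳ) = -33.2012
Denominator Σ(y_t−ȳ)² = 72.6364
r_1 = -33.2012 / 72.6364 = -0.457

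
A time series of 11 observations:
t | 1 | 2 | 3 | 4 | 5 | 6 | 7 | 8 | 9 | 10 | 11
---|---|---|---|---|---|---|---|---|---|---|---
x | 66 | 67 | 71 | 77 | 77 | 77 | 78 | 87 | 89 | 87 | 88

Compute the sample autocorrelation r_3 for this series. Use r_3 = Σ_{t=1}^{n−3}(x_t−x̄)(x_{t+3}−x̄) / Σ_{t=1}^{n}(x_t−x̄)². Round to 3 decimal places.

Mean x̄ = (66 + 67 + 71 + 77 + 77 + 77 + 78 + 87 + 89 + 87 + 88)/11 = 78.5455
Numerator Σ_{t=1}^{8}(x_t−x̄)(x_{t+3}−x̄) = 95.8347
Denominator Σ(x_t−x̄)² = 696.7273
r_3 = 95.8347 / 696.7273 = 0.138

0.138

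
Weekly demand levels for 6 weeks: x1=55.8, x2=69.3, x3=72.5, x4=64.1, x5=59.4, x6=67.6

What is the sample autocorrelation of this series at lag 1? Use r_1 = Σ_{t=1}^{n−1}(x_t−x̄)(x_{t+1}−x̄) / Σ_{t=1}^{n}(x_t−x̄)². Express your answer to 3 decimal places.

Mean x̄ = (55.8 + 69.3 + 72.5 + 64.1 + 59.4 + 67.6)/6 = 64.7833
Deviations from mean: -8.9833, 4.5167, 7.7167, -0.6833, -5.3833, 2.8167
Numerator Σ_{t=1}^{5}(x_t−x̄)(x_{t+1}−x̄) = -22.4786
Denominator Σ(x_t−x̄)² = 198.0283
r_1 = -22.4786 / 198.0283 = -0.114

-0.114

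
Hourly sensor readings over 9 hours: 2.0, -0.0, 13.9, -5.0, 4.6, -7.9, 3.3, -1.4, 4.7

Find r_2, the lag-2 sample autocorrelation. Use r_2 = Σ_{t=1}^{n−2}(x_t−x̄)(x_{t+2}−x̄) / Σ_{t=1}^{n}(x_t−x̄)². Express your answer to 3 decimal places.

Mean x̄ = (2.0 − 0.0 + 13.9 − 5.0 + 4.6 − 7.9 + 3.3 − 1.4 + 4.7)/9 = 1.5778
Σ(x_t−x̄)(x_{t+2}−x̄) = (5.2027) + (10.3783) + (37.2405) + (62.3427) + (5.2049) + (28.2227) + (5.3772) = 153.9690
Denominator Σ(x_t−x̄)² = 318.3156
r_2 = 153.9690 / 318.3156 = 0.484

0.484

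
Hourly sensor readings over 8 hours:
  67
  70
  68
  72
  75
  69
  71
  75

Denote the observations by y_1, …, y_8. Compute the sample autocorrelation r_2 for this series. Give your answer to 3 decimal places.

-0.175

Mean ȳ = (67 + 70 + 68 + 72 + 75 + 69 + 71 + 75)/8 = 70.8750
Deviations from mean: -3.8750, -0.8750, -2.8750, 1.1250, 4.1250, -1.8750, 0.1250, 4.1250
Σ(y_t−ȳ)(y_{t+2}−ȳ) = (11.1406) + (-0.9844) + (-11.8594) + (-2.1094) + (0.5156) + (-7.7344) = -11.0313
Denominator Σ(y_t−ȳ)² = 62.8750
r_2 = -11.0313 / 62.8750 = -0.175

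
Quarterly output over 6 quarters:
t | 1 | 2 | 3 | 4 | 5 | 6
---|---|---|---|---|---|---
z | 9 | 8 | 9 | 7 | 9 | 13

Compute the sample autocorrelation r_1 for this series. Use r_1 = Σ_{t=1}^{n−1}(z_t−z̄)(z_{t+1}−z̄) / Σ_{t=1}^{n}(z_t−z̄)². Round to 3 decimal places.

0.023

Mean z̄ = (9 + 8 + 9 + 7 + 9 + 13)/6 = 9.1667
Deviations from mean: -0.1667, -1.1667, -0.1667, -2.1667, -0.1667, 3.8333
Σ(z_t−z̄)(z_{t+1}−z̄) = (0.1944) + (0.1944) + (0.3611) + (0.3611) + (-0.6389) = 0.4722
Denominator Σ(z_t−z̄)² = 20.8333
r_1 = 0.4722 / 20.8333 = 0.023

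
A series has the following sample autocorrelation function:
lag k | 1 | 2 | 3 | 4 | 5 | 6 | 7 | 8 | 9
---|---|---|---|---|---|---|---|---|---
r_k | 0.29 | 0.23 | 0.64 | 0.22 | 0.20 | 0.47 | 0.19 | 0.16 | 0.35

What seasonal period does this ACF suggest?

The largest autocorrelation is r_3 = 0.64, with weaker echoes at lags 6 (0.47) and 9 (0.35); the remaining lags stay at or below 0.29. The elevated value at lag 1 (0.29), dropping to 0.23 at lag 2, reflects decaying short-term dependence rather than seasonality.
The dominant spike at lag 3 indicates a seasonal period of 3.

3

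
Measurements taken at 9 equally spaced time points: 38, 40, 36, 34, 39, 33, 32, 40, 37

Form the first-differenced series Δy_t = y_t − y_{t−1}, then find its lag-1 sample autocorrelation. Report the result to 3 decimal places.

-0.416

First differences Δy: 2, -4, -2, 5, -6, -1, 8, -3
Mean of differences = -0.1250
Numerator Σ(Δy_t−Δȳ)(Δy_{t+1}−Δȳ) = -66.0156
Denominator Σ(Δy_t−Δȳ)² = 158.8750
r_1(Δy) = -66.0156 / 158.8750 = -0.416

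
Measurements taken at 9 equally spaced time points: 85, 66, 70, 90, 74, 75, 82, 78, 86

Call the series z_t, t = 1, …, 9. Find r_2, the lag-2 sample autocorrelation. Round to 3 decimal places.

-0.375

Mean z̄ = (85 + 66 + 70 + 90 + 74 + 75 + 82 + 78 + 86)/9 = 78.4444
Numerator Σ_{t=1}^{7}(z_t−z̄)(z_{t+2}−z̄) = -188.8395
Denominator Σ(z_t−z̄)² = 504.2222
r_2 = -188.8395 / 504.2222 = -0.375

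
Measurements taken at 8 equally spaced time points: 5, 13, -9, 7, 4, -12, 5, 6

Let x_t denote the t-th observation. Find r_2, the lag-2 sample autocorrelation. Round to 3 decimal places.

-0.227

Mean x̄ = (5 + 13 − 9 + 7 + 4 − 12 + 5 + 6)/8 = 2.3750
Deviations from mean: 2.6250, 10.6250, -11.3750, 4.6250, 1.6250, -14.3750, 2.6250, 3.6250
Numerator Σ_{t=1}^{6}(x_t−x̄)(x_{t+2}−x̄) = -113.5313
Denominator Σ(x_t−x̄)² = 499.8750
r_2 = -113.5313 / 499.8750 = -0.227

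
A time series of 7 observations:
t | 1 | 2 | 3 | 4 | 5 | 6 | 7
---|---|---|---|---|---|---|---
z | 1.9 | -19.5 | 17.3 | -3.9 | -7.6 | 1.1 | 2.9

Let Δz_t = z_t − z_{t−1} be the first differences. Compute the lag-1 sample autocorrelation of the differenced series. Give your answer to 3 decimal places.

-0.641

First differences Δz: -21.4, 36.8, -21.2, -3.7, 8.7, 1.8
Mean of differences = 0.1667
Numerator Σ(Δz_t−Δz̄)(Δz_{t+1}−Δz̄) = -1509.2311
Denominator Σ(Δz_t−Δz̄)² = 2354.0933
r_1(Δz) = -1509.2311 / 2354.0933 = -0.641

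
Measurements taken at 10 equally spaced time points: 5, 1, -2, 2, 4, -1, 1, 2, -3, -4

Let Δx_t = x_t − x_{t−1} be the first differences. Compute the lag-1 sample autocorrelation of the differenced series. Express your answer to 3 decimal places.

-0.163

First differences Δx: -4, -3, 4, 2, -5, 2, 1, -5, -1
Mean of differences = -1.0000
Numerator Σ(Δx_t−Δx̄)(Δx_{t+1}−Δx̄) = -15.0000
Denominator Σ(Δx_t−Δx̄)² = 92.0000
r_1(Δx) = -15.0000 / 92.0000 = -0.163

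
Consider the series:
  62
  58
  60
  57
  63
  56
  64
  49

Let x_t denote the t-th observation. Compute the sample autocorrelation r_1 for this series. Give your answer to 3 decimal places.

-0.547

Mean x̄ = (62 + 58 + 60 + 57 + 63 + 56 + 64 + 49)/8 = 58.6250
Deviations from mean: 3.3750, -0.6250, 1.3750, -1.6250, 4.3750, -2.6250, 5.3750, -9.6250
Σ(x_t−x̄)(x_{t+1}−x̄) = (-2.1094) + (-0.8594) + (-2.2344) + (-7.1094) + (-11.4844) + (-14.1094) + (-51.7344) = -89.6406
Denominator Σ(x_t−x̄)² = 163.8750
r_1 = -89.6406 / 163.8750 = -0.547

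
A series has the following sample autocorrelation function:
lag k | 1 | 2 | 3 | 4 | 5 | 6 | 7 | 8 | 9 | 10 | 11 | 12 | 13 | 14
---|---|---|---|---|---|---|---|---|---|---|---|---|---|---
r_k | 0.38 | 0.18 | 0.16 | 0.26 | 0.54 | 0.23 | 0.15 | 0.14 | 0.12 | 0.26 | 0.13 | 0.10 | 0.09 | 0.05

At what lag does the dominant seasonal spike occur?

5

The largest autocorrelation is r_5 = 0.54; the remaining lags stay at or below 0.38. The elevated value at lag 1 (0.38), dropping to 0.18 at lag 2, reflects decaying short-term dependence rather than seasonality.
The dominant spike at lag 5 indicates a seasonal period of 5.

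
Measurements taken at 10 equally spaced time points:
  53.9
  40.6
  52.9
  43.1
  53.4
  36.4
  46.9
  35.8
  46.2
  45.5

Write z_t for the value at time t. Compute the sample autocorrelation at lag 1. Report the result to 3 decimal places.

-0.553

Mean z̄ = (53.9 + 40.6 + 52.9 + 43.1 + 53.4 + 36.4 + 46.9 + 35.8 + 46.2 + 45.5)/10 = 45.4700
Numerator Σ_{t=1}^{9}(z_t−z̄)(z_{t+1}−z̄) = -219.4019
Denominator Σ(z_t−z̄)² = 396.8410
r_1 = -219.4019 / 396.8410 = -0.553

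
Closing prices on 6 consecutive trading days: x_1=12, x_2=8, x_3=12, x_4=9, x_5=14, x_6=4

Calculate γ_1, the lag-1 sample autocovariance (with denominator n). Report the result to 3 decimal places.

Mean x̄ = (12 + 8 + 12 + 9 + 14 + 4)/6 = 9.8333
Σ_{t=1}^{5}(x_t−x̄)(x_{t+1}−x̄) = -37.5278
γ_1 = -37.5278 / 6 = -6.255

-6.255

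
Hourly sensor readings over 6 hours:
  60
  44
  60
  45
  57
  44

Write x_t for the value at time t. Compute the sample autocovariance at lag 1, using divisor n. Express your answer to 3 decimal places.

-43.296

Mean x̄ = (60 + 44 + 60 + 45 + 57 + 44)/6 = 51.6667
Σ_{t=1}^{5}(x_t−x̄)(x_{t+1}−x̄) = -259.7778
γ_1 = -259.7778 / 6 = -43.296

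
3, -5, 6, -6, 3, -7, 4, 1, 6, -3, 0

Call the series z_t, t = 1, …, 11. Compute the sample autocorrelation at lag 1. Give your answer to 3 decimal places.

Mean z̄ = (3 − 5 + 6 − 6 + 3 − 7 + 4 + 1 + 6 − 3 + 0)/11 = 0.1818
Numerator Σ_{t=1}^{10}(z_t−z̄)(z_{t+1}−z̄) = -155.8512
Denominator Σ(z_t−z̄)² = 225.6364
r_1 = -155.8512 / 225.6364 = -0.691

-0.691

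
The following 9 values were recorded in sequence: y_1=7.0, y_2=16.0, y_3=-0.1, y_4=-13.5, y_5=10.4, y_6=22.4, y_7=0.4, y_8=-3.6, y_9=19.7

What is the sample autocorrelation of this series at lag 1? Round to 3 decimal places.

Mean ȳ = (7.0 + 16.0 − 0.1 − 13.5 + 10.4 + 22.4 + 0.4 − 3.6 + 19.7)/9 = 6.5222
Numerator Σ_{t=1}^{8}(y_t−ȳ)(y_{t+1}−ȳ) = -110.3405
Denominator Σ(y_t−ȳ)² = 1115.5356
r_1 = -110.3405 / 1115.5356 = -0.099

-0.099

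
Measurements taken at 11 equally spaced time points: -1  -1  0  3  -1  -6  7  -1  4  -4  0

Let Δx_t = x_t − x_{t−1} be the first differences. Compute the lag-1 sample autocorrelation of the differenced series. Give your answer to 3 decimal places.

First differences Δx: 0, 1, 3, -4, -5, 13, -8, 5, -8, 4
Mean of differences = 0.1000
Numerator Σ(Δx_t−Δx̄)(Δx_{t+1}−Δx̄) = -269.7100
Denominator Σ(Δx_t−Δx̄)² = 388.9000
r_1(Δx) = -269.7100 / 388.9000 = -0.694

-0.694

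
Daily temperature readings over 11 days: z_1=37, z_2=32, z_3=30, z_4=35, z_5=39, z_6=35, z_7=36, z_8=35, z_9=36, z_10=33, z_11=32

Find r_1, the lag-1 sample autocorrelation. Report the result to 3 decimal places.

Mean z̄ = (37 + 32 + 30 + 35 + 39 + 35 + 36 + 35 + 36 + 33 + 32)/11 = 34.5455
Numerator Σ_{t=1}^{10}(z_t−z̄)(z_{t+1}−z̄) = 10.9752
Denominator Σ(z_t−z̄)² = 66.7273
r_1 = 10.9752 / 66.7273 = 0.164

0.164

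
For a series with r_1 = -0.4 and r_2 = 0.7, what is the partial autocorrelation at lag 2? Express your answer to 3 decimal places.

φ_{22} = (r_2 − r_1²) / (1 − r_1²)
r_1² = (-0.4)² = 0.16
Numerator = 0.7 − 0.1600 = 0.5400; denominator = 1 − 0.1600 = 0.8400
φ_{22} = 0.5400 / 0.8400 = 0.643

0.643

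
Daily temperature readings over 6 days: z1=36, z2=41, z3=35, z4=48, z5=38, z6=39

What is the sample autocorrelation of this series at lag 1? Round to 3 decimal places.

-0.568

Mean z̄ = (36 + 41 + 35 + 48 + 38 + 39)/6 = 39.5000
Deviations from mean: -3.5000, 1.5000, -4.5000, 8.5000, -1.5000, -0.5000
Σ(z_t−z̄)(z_{t+1}−z̄) = (-5.2500) + (-6.7500) + (-38.2500) + (-12.7500) + (0.7500) = -62.2500
Denominator Σ(z_t−z̄)² = 109.5000
r_1 = -62.2500 / 109.5000 = -0.568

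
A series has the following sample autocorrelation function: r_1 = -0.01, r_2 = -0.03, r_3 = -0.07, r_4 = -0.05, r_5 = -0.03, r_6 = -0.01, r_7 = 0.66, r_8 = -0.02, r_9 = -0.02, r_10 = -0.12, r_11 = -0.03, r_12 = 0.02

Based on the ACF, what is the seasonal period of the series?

The largest autocorrelation is r_7 = 0.66; the remaining lags stay at or below 0.02.
The dominant spike at lag 7 indicates a seasonal period of 7.

7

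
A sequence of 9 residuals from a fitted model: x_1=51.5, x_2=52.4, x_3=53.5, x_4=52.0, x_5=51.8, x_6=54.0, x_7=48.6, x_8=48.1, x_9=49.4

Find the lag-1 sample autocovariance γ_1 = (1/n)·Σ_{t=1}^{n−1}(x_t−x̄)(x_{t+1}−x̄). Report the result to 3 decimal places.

Mean x̄ = (51.5 + 52.4 + 53.5 + 52.0 + 51.8 + 54.0 + 48.6 + 48.1 + 49.4)/9 = 51.2556
Σ_{t=1}^{8}(x_t−x̄)(x_{t+1}−x̄) = 13.3658
γ_1 = 13.3658 / 9 = 1.485

1.485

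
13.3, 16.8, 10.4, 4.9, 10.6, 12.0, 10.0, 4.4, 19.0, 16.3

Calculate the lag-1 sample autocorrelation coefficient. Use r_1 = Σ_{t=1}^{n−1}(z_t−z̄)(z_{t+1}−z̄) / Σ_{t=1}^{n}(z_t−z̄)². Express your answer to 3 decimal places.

Mean z̄ = (13.3 + 16.8 + 10.4 + 4.9 + 10.6 + 12.0 + 10.0 + 4.4 + 19.0 + 16.3)/10 = 11.7700
Numerator Σ_{t=1}^{9}(z_t−z̄)(z_{t+1}−z̄) = 10.0901
Denominator Σ(z_t−z̄)² = 208.3810
r_1 = 10.0901 / 208.3810 = 0.048

0.048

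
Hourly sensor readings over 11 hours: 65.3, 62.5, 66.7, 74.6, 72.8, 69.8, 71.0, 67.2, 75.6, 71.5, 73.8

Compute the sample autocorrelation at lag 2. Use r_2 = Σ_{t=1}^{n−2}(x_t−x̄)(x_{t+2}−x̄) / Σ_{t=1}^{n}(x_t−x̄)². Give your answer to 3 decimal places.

Mean x̄ = (65.3 + 62.5 + 66.7 + 74.6 + 72.8 + 69.8 + 71.0 + 67.2 + 75.6 + 71.5 + 73.8)/11 = 70.0727
Numerator Σ_{t=1}^{9}(x_t−x̄)(x_{t+2}−x̄) = -3.6806
Denominator Σ(x_t−x̄)² = 175.1018
r_2 = -3.6806 / 175.1018 = -0.021

-0.021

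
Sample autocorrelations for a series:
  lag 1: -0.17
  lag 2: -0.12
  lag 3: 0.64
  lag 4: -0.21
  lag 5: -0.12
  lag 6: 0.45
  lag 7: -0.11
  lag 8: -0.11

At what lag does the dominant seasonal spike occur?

3

The largest autocorrelation is r_3 = 0.64, with a weaker echo at lag 6 (0.45); the remaining lags stay at or below -0.11.
The dominant spike at lag 3 indicates a seasonal period of 3.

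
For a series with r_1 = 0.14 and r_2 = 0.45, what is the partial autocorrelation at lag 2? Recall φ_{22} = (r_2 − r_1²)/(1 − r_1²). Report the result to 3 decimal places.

0.439

φ_{22} = (r_2 − r_1²) / (1 − r_1²)
r_1² = (0.14)² = 0.0196
Numerator = 0.45 − 0.0196 = 0.4304; denominator = 1 − 0.0196 = 0.9804
φ_{22} = 0.4304 / 0.9804 = 0.439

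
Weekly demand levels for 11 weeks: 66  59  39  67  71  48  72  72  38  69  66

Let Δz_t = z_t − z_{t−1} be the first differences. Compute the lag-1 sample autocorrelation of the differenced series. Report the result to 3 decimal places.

-0.469

First differences Δz: -7, -20, 28, 4, -23, 24, 0, -34, 31, -3
Mean of differences = 0.0000
Numerator Σ(Δz_t−Δz̄)(Δz_{t+1}−Δz̄) = -2099.0000
Denominator Σ(Δz_t−Δz̄)² = 4480.0000
r_1(Δz) = -2099.0000 / 4480.0000 = -0.469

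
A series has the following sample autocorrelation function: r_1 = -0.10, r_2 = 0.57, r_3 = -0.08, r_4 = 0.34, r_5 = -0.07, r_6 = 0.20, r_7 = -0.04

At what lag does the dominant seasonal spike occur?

2

The largest autocorrelation is r_2 = 0.57, with weaker echoes at lags 4 (0.34) and 6 (0.20); the remaining lags stay at or below -0.04.
The dominant spike at lag 2 indicates a seasonal period of 2.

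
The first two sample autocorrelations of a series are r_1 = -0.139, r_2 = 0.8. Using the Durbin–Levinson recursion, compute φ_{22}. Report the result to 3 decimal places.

φ_{22} = (r_2 − r_1²) / (1 − r_1²)
r_1² = (-0.139)² = 0.019321
Numerator = 0.8 − 0.0193 = 0.7807; denominator = 1 − 0.0193 = 0.9807
φ_{22} = 0.7807 / 0.9807 = 0.796

0.796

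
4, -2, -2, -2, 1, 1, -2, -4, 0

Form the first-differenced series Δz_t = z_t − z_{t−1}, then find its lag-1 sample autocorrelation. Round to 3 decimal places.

First differences Δz: -6, 0, 0, 3, 0, -3, -2, 4
Mean of differences = -0.5000
Numerator Σ(Δz_t−Δz̄)(Δz_{t+1}−Δz̄) = -3.2500
Denominator Σ(Δz_t−Δz̄)² = 72.0000
r_1(Δz) = -3.2500 / 72.0000 = -0.045

-0.045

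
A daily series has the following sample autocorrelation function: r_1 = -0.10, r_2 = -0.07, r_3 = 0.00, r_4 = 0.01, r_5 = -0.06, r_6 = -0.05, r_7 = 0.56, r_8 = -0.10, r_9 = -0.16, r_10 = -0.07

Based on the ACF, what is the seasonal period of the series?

The largest autocorrelation is r_7 = 0.56; the remaining lags stay at or below 0.01.
The dominant spike at lag 7 indicates a seasonal period of 7.

7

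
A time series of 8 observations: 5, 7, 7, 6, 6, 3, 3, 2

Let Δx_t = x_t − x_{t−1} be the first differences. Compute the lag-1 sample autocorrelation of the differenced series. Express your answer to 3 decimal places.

-0.138

First differences Δx: 2, 0, -1, 0, -3, 0, -1
Mean of differences = -0.4286
Numerator Σ(Δx_t−Δx̄)(Δx_{t+1}−Δx̄) = -1.8980
Denominator Σ(Δx_t−Δx̄)² = 13.7143
r_1(Δx) = -1.8980 / 13.7143 = -0.138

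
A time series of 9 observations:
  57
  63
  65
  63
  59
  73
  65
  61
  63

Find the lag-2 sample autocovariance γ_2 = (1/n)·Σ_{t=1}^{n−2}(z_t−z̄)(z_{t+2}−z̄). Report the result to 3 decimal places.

Mean z̄ = (57 + 63 + 65 + 63 + 59 + 73 + 65 + 61 + 63)/9 = 63.2222
Σ_{t=1}^{7}(z_t−z̄)(z_{t+2}−z̄) = -50.3210
γ_2 = -50.3210 / 9 = -5.591

-5.591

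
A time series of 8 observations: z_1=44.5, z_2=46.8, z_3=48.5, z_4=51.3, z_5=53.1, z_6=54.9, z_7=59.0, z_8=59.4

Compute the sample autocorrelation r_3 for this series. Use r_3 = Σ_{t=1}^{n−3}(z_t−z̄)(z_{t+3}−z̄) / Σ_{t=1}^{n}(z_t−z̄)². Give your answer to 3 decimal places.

Mean z̄ = (44.5 + 46.8 + 48.5 + 51.3 + 53.1 + 54.9 + 59.0 + 59.4)/8 = 52.1875
Deviations from mean: -7.6875, -5.3875, -3.6875, -0.8875, 0.9125, 2.7125, 6.8125, 7.2125
Numerator Σ_{t=1}^{5}(z_t−z̄)(z_{t+3}−z̄) = -7.5605
Denominator Σ(z_t−z̄)² = 209.1288
r_3 = -7.5605 / 209.1288 = -0.036

-0.036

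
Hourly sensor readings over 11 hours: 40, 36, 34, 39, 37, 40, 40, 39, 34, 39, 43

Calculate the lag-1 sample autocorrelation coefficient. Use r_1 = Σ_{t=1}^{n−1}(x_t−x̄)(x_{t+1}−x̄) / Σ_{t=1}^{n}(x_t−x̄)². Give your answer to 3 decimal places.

Mean x̄ = (40 + 36 + 34 + 39 + 37 + 40 + 40 + 39 + 34 + 39 + 43)/11 = 38.2727
Numerator Σ_{t=1}^{10}(x_t−x̄)(x_{t+1}−x̄) = 1.0165
Denominator Σ(x_t−x̄)² = 76.1818
r_1 = 1.0165 / 76.1818 = 0.013

0.013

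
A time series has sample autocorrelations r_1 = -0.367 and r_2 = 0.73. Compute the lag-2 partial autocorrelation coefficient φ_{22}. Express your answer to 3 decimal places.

φ_{22} = (r_2 − r_1²) / (1 − r_1²)
r_1² = (-0.367)² = 0.134689
Numerator = 0.73 − 0.1347 = 0.5953; denominator = 1 − 0.1347 = 0.8653
φ_{22} = 0.5953 / 0.8653 = 0.688

0.688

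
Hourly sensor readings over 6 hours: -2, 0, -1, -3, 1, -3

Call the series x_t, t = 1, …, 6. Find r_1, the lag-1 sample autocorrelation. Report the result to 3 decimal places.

Mean x̄ = (-2 + 0 − 1 − 3 + 1 − 3)/6 = -1.3333
Deviations from mean: -0.6667, 1.3333, 0.3333, -1.6667, 2.3333, -1.6667
Numerator Σ_{t=1}^{5}(x_t−x̄)(x_{t+1}−x̄) = -8.7778
Denominator Σ(x_t−x̄)² = 13.3333
r_1 = -8.7778 / 13.3333 = -0.658

-0.658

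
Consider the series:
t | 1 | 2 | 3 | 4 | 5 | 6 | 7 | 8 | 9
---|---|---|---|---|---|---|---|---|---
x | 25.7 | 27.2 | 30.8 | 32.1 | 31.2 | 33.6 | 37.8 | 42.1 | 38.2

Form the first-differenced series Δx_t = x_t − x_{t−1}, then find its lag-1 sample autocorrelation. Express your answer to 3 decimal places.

First differences Δx: 1.5, 3.6, 1.3, -0.9, 2.4, 4.2, 4.3, -3.9
Mean of differences = 1.5625
Numerator Σ(Δx_t−Δx̄)(Δx_{t+1}−Δx̄) = -7.6027
Denominator Σ(Δx_t−Δx̄)² = 55.2788
r_1(Δx) = -7.6027 / 55.2788 = -0.138

-0.138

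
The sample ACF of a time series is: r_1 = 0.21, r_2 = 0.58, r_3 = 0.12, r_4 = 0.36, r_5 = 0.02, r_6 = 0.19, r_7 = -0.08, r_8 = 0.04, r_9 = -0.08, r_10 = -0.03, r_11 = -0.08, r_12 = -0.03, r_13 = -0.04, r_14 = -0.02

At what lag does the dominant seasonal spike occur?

2

The largest autocorrelation is r_2 = 0.58, with a weaker echo at lag 4 (0.36); the remaining lags stay at or below 0.21.
The dominant spike at lag 2 indicates a seasonal period of 2.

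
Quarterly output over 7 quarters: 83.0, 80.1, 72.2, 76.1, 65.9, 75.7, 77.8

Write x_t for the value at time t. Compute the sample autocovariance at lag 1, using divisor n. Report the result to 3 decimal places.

1.782

Mean x̄ = (83.0 + 80.1 + 72.2 + 76.1 + 65.9 + 75.7 + 77.8)/7 = 75.8286
Deviations: 7.1714, 4.2714, -3.6286, 0.2714, -9.9286, -0.1286, 1.9714
Σ_{t=1}^{6}(x_t−x̄)(x_{t+1}−x̄) = 12.4763
γ_1 = 12.4763 / 7 = 1.782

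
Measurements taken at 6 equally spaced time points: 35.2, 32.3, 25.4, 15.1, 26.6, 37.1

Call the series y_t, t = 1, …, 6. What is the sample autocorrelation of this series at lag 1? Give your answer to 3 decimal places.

0.203

Mean ȳ = (35.2 + 32.3 + 25.4 + 15.1 + 26.6 + 37.1)/6 = 28.6167
Deviations from mean: 6.5833, 3.6833, -3.2167, -13.5167, -2.0167, 8.4833
Σ(y_t−ȳ)(y_{t+1}−ȳ) = (24.2486) + (-11.8481) + (43.4786) + (27.2586) + (-17.1081) = 66.0297
Denominator Σ(y_t−ȳ)² = 325.9883
r_1 = 66.0297 / 325.9883 = 0.203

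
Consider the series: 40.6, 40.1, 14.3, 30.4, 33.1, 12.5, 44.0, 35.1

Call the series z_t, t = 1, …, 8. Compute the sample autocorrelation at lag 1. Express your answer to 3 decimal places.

Mean z̄ = (40.6 + 40.1 + 14.3 + 30.4 + 33.1 + 12.5 + 44.0 + 35.1)/8 = 31.2625
Deviations from mean: 9.3375, 8.8375, -16.9625, -0.8625, 1.8375, -18.7625, 12.7375, 3.8375
Σ(z_t−z̄)(z_{t+1}−z̄) = (82.5202) + (-149.9061) + (14.6302) + (-1.5848) + (-34.4761) + (-238.9873) + (48.8802) = -278.9239
Denominator Σ(z_t−z̄)² = 986.1388
r_1 = -278.9239 / 986.1388 = -0.283

-0.283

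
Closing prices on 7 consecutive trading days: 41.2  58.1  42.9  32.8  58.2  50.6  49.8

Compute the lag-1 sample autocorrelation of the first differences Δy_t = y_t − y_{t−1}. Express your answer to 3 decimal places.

-0.411

First differences Δy: 16.9, -15.2, -10.1, 25.4, -7.6, -0.8
Mean of differences = 1.4333
Numerator Σ(Δy_t−Δȳ)(Δy_{t+1}−Δȳ) = -538.1644
Denominator Σ(Δy_t−Δȳ)² = 1309.8933
r_1(Δy) = -538.1644 / 1309.8933 = -0.411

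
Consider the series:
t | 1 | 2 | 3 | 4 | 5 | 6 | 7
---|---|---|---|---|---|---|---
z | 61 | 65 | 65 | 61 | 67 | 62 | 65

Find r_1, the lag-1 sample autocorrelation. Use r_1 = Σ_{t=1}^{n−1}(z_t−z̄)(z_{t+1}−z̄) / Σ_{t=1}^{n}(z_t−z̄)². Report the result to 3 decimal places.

-0.661

Mean z̄ = (61 + 65 + 65 + 61 + 67 + 62 + 65)/7 = 63.7143
Deviations from mean: -2.7143, 1.2857, 1.2857, -2.7143, 3.2857, -1.7143, 1.2857
Σ(z_t−z̄)(z_{t+1}−z̄) = (-3.4898) + (1.6531) + (-3.4898) + (-8.9184) + (-5.6327) + (-2.2041) = -22.0816
Denominator Σ(z_t−z̄)² = 33.4286
r_1 = -22.0816 / 33.4286 = -0.661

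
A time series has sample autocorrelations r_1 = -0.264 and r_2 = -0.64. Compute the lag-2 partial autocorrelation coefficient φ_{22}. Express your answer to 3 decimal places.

-0.763

φ_{22} = (r_2 − r_1²) / (1 − r_1²)
r_1² = (-0.264)² = 0.069696
Numerator = -0.64 − 0.0697 = -0.7097; denominator = 1 − 0.0697 = 0.9303
φ_{22} = -0.7097 / 0.9303 = -0.763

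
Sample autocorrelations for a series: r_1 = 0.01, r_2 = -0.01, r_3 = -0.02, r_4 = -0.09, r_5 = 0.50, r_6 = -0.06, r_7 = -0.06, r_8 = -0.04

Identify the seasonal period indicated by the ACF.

5

The largest autocorrelation is r_5 = 0.50; the remaining lags stay at or below 0.01.
The dominant spike at lag 5 indicates a seasonal period of 5.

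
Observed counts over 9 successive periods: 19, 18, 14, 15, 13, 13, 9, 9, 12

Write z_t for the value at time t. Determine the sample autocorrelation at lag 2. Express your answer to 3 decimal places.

Mean z̄ = (19 + 18 + 14 + 15 + 13 + 13 + 9 + 9 + 12)/9 = 13.5556
Σ(z_t−z̄)(z_{t+2}−z̄) = (2.4198) + (6.4198) + (-0.2469) + (-0.8025) + (2.5309) + (2.5309) + (7.0864) = 19.9383
Denominator Σ(z_t−z̄)² = 96.2222
r_2 = 19.9383 / 96.2222 = 0.207

0.207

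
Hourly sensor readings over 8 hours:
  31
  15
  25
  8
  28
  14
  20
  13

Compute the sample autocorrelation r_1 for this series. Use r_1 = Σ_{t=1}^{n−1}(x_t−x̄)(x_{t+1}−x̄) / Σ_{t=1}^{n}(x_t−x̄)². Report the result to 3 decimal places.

Mean x̄ = (31 + 15 + 25 + 8 + 28 + 14 + 20 + 13)/8 = 19.2500
Σ(x_t−x̄)(x_{t+1}−x̄) = (-49.9375) + (-24.4375) + (-64.6875) + (-98.4375) + (-45.9375) + (-3.9375) + (-4.6875) = -292.0625
Denominator Σ(x_t−x̄)² = 459.5000
r_1 = -292.0625 / 459.5000 = -0.636

-0.636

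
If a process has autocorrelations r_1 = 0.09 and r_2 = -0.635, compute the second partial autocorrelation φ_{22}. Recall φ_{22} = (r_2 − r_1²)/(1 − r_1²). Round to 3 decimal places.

φ_{22} = (r_2 − r_1²) / (1 − r_1²)
r_1² = (0.09)² = 0.0081
Numerator = -0.635 − 0.0081 = -0.6431; denominator = 1 − 0.0081 = 0.9919
φ_{22} = -0.6431 / 0.9919 = -0.648

-0.648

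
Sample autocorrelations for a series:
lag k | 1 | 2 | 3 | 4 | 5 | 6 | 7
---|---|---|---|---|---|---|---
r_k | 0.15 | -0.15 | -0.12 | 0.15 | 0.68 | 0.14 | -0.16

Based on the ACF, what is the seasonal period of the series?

The largest autocorrelation is r_5 = 0.68; the remaining lags stay at or below 0.15.
The dominant spike at lag 5 indicates a seasonal period of 5.

5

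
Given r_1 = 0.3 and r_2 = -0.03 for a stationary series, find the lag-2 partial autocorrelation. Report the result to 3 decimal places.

φ_{22} = (r_2 − r_1²) / (1 − r_1²)
r_1² = (0.3)² = 0.09
Numerator = -0.03 − 0.0900 = -0.1200; denominator = 1 − 0.0900 = 0.9100
φ_{22} = -0.1200 / 0.9100 = -0.132

-0.132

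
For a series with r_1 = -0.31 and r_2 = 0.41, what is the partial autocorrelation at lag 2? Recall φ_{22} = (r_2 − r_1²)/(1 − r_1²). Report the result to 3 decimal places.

0.347

φ_{22} = (r_2 − r_1²) / (1 − r_1²)
r_1² = (-0.31)² = 0.0961
Numerator = 0.41 − 0.0961 = 0.3139; denominator = 1 − 0.0961 = 0.9039
φ_{22} = 0.3139 / 0.9039 = 0.347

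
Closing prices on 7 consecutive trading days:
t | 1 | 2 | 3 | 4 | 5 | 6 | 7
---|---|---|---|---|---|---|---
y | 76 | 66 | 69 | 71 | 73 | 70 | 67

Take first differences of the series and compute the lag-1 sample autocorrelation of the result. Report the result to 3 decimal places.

First differences Δy: -10, 3, 2, 2, -3, -3
Mean of differences = -1.5000
Numerator Σ(Δy_t−Δȳ)(Δy_{t+1}−Δȳ) = -13.2500
Denominator Σ(Δy_t−Δȳ)² = 121.5000
r_1(Δy) = -13.2500 / 121.5000 = -0.109

-0.109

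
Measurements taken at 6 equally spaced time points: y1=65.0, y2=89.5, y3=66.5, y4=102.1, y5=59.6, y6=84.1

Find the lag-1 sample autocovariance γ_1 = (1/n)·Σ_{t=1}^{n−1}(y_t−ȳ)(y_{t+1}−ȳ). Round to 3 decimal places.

-185.580

Mean ȳ = (65.0 + 89.5 + 66.5 + 102.1 + 59.6 + 84.1)/6 = 77.8000
Deviations: -12.8000, 11.7000, -11.3000, 24.3000, -18.2000, 6.3000
Σ_{t=1}^{5}(y_t−ȳ)(y_{t+1}−ȳ) = -1113.4800
γ_1 = -1113.4800 / 6 = -185.580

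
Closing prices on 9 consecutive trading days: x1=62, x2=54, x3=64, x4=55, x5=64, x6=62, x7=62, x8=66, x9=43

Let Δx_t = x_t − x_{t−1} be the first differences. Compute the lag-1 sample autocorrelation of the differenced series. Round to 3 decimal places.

-0.407

First differences Δx: -8, 10, -9, 9, -2, 0, 4, -23
Mean of differences = -2.3750
Numerator Σ(Δx_t−Δx̄)(Δx_{t+1}−Δx̄) = -338.1406
Denominator Σ(Δx_t−Δx̄)² = 829.8750
r_1(Δx) = -338.1406 / 829.8750 = -0.407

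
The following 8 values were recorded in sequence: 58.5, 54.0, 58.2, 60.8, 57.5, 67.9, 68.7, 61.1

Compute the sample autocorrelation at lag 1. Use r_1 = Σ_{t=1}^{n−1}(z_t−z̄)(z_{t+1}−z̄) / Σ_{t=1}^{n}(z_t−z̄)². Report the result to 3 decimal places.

0.375

Mean z̄ = (58.5 + 54.0 + 58.2 + 60.8 + 57.5 + 67.9 + 68.7 + 61.1)/8 = 60.8375
Deviations from mean: -2.3375, -6.8375, -2.6375, -0.0375, -3.3375, 7.0625, 7.8625, 0.2625
Numerator Σ_{t=1}^{7}(z_t−z̄)(z_{t+1}−z̄) = 68.2623
Denominator Σ(z_t−z̄)² = 182.0788
r_1 = 68.2623 / 182.0788 = 0.375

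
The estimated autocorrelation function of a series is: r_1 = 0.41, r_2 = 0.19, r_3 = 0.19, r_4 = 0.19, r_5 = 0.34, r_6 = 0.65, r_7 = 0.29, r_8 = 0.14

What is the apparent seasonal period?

The largest autocorrelation is r_6 = 0.65; the remaining lags stay at or below 0.41. The elevated value at lag 1 (0.41), dropping to 0.19 at lag 2, reflects decaying short-term dependence rather than seasonality.
The dominant spike at lag 6 indicates a seasonal period of 6.

6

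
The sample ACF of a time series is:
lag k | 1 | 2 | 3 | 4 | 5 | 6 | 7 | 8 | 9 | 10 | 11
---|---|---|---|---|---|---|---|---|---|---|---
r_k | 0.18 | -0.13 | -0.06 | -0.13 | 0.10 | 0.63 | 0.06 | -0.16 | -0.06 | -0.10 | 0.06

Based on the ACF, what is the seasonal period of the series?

6

The largest autocorrelation is r_6 = 0.63; the remaining lags stay at or below 0.18.
The dominant spike at lag 6 indicates a seasonal period of 6.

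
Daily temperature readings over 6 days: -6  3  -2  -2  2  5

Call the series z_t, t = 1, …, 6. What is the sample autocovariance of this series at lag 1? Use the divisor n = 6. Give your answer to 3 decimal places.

-2.333

Mean z̄ = (-6 + 3 − 2 − 2 + 2 + 5)/6 = 0.0000
Deviations: -6.0000, 3.0000, -2.0000, -2.0000, 2.0000, 5.0000
Σ_{t=1}^{5}(z_t−z̄)(z_{t+1}−z̄) = -14.0000
γ_1 = -14.0000 / 6 = -2.333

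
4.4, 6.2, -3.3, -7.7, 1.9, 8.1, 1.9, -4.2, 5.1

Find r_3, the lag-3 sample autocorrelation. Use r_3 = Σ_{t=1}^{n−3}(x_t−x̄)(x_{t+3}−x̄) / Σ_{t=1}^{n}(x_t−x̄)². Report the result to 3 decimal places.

Mean x̄ = (4.4 + 6.2 − 3.3 − 7.7 + 1.9 + 8.1 + 1.9 − 4.2 + 5.1)/9 = 1.3778
Numerator Σ_{t=1}^{6}(x_t−x̄)(x_{t+3}−x̄) = -38.9937
Denominator Σ(x_t−x̄)² = 227.3756
r_3 = -38.9937 / 227.3756 = -0.171

-0.171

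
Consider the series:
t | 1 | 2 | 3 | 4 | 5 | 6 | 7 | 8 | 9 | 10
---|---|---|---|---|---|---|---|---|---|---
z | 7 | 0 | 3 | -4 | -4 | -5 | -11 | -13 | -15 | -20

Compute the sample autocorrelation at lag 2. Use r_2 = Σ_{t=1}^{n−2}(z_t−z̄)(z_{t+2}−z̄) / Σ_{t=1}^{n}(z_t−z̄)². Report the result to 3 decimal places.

0.426

Mean z̄ = (7 + 0 + 3 − 4 − 4 − 5 − 11 − 13 − 15 − 20)/10 = -6.2000
Numerator Σ_{t=1}^{8}(z_t−z̄)(z_{t+2}−z̄) = 275.3200
Denominator Σ(z_t−z̄)² = 645.6000
r_2 = 275.3200 / 645.6000 = 0.426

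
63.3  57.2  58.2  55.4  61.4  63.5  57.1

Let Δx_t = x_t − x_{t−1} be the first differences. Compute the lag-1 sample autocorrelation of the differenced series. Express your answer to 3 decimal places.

-0.174

First differences Δx: -6.1, 1.0, -2.8, 6.0, 2.1, -6.4
Mean of differences = -1.0333
Numerator Σ(Δx_t−Δx̄)(Δx_{t+1}−Δx̄) = -21.0978
Denominator Σ(Δx_t−Δx̄)² = 121.0133
r_1(Δx) = -21.0978 / 121.0133 = -0.174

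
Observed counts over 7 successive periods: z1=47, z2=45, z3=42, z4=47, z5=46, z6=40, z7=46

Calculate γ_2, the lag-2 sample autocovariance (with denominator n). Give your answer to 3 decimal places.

Mean z̄ = (47 + 45 + 42 + 47 + 46 + 40 + 46)/7 = 44.7143
Σ_{t=1}^{5}(z_t−z̄)(z_{t+2}−z̄) = -18.1633
γ_2 = -18.1633 / 7 = -2.595

-2.595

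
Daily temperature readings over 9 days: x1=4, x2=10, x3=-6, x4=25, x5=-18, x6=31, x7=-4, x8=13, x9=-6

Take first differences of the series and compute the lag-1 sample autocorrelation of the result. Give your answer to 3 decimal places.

First differences Δx: 6, -16, 31, -43, 49, -35, 17, -19
Mean of differences = -1.2500
Numerator Σ(Δx_t−Δx̄)(Δx_{t+1}−Δx̄) = -6662.8125
Denominator Σ(Δx_t−Δx̄)² = 7365.5000
r_1(Δx) = -6662.8125 / 7365.5000 = -0.905

-0.905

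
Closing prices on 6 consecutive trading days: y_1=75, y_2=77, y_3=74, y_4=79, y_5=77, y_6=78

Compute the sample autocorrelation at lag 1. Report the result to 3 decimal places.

-0.372

Mean ȳ = (75 + 77 + 74 + 79 + 77 + 78)/6 = 76.6667
Deviations from mean: -1.6667, 0.3333, -2.6667, 2.3333, 0.3333, 1.3333
Numerator Σ_{t=1}^{5}(y_t−ȳ)(y_{t+1}−ȳ) = -6.4444
Denominator Σ(y_t−ȳ)² = 17.3333
r_1 = -6.4444 / 17.3333 = -0.372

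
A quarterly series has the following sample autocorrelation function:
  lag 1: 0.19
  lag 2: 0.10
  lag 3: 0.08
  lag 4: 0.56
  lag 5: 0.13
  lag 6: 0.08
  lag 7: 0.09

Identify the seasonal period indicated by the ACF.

The largest autocorrelation is r_4 = 0.56; the remaining lags stay at or below 0.19.
The dominant spike at lag 4 indicates a seasonal period of 4.

4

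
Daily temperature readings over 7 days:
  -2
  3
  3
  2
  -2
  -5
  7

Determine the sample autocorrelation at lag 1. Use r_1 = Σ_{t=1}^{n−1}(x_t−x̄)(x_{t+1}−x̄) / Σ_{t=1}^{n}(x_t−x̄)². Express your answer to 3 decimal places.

-0.218

Mean x̄ = (-2 + 3 + 3 + 2 − 2 − 5 + 7)/7 = 0.8571
Deviations from mean: -2.8571, 2.1429, 2.1429, 1.1429, -2.8571, -5.8571, 6.1429
Numerator Σ_{t=1}^{6}(x_t−x̄)(x_{t+1}−x̄) = -21.5918
Denominator Σ(x_t−x̄)² = 98.8571
r_1 = -21.5918 / 98.8571 = -0.218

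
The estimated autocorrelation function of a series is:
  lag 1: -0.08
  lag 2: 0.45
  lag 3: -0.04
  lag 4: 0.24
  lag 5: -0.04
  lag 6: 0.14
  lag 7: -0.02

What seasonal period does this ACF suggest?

2

The largest autocorrelation is r_2 = 0.45, with a weaker echo at lag 4 (0.24); the remaining lags stay at or below 0.14.
The dominant spike at lag 2 indicates a seasonal period of 2.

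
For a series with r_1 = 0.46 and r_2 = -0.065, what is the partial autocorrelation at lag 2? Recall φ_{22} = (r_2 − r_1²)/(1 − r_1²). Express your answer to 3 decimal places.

-0.351

φ_{22} = (r_2 − r_1²) / (1 − r_1²)
r_1² = (0.46)² = 0.2116
Numerator = -0.065 − 0.2116 = -0.2766; denominator = 1 − 0.2116 = 0.7884
φ_{22} = -0.2766 / 0.7884 = -0.351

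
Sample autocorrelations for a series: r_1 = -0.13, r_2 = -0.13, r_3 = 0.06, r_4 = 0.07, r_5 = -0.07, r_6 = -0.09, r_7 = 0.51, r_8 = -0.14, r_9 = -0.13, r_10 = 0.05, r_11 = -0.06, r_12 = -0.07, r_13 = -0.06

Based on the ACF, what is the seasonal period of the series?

The largest autocorrelation is r_7 = 0.51; the remaining lags stay at or below 0.07.
The dominant spike at lag 7 indicates a seasonal period of 7.

7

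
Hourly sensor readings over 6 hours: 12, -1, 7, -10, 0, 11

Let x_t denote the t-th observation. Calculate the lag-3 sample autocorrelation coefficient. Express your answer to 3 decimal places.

Mean x̄ = (12 − 1 + 7 − 10 + 0 + 11)/6 = 3.1667
Deviations from mean: 8.8333, -4.1667, 3.8333, -13.1667, -3.1667, 7.8333
Σ(x_t−x̄)(x_{t+3}−x̄) = (-116.3056) + (13.1944) + (30.0278) = -73.0833
Denominator Σ(x_t−x̄)² = 354.8333
r_3 = -73.0833 / 354.8333 = -0.206

-0.206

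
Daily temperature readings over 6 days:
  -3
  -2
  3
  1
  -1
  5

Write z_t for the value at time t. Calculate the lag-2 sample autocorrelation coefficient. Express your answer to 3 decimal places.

-0.242

Mean z̄ = (-3 − 2 + 3 + 1 − 1 + 5)/6 = 0.5000
Deviations from mean: -3.5000, -2.5000, 2.5000, 0.5000, -1.5000, 4.5000
Σ(z_t−z̄)(z_{t+2}−z̄) = (-8.7500) + (-1.2500) + (-3.7500) + (2.2500) = -11.5000
Denominator Σ(z_t−z̄)² = 47.5000
r_2 = -11.5000 / 47.5000 = -0.242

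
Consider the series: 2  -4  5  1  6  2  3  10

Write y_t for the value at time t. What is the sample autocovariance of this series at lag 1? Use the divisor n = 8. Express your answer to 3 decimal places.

Mean ȳ = (2 − 4 + 5 + 1 + 6 + 2 + 3 + 10)/8 = 3.1250
Deviations: -1.1250, -7.1250, 1.8750, -2.1250, 2.8750, -1.1250, -0.1250, 6.8750
Σ_{t=1}^{7}(y_t−ȳ)(y_{t+1}−ȳ) = -19.3906
γ_1 = -19.3906 / 8 = -2.424

-2.424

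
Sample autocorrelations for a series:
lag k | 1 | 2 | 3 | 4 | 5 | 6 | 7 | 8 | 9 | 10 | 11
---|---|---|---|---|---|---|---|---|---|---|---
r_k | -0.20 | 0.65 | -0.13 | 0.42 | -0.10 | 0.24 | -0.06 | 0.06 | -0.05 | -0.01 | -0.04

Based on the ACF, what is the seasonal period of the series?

2

The largest autocorrelation is r_2 = 0.65, with weaker echoes at lags 4 (0.42) and 6 (0.24); the remaining lags stay at or below 0.06.
The dominant spike at lag 2 indicates a seasonal period of 2.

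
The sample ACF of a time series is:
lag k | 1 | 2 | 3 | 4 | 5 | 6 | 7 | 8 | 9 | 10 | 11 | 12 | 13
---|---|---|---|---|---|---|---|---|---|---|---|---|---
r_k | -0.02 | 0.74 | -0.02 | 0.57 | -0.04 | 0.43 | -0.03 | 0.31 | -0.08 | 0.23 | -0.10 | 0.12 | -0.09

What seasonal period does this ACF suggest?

2

The largest autocorrelation is r_2 = 0.74, with weaker echoes at lags 4 (0.57), 6 (0.43), 8 (0.31) and 10 (0.23); the remaining lags stay at or below 0.12.
The dominant spike at lag 2 indicates a seasonal period of 2.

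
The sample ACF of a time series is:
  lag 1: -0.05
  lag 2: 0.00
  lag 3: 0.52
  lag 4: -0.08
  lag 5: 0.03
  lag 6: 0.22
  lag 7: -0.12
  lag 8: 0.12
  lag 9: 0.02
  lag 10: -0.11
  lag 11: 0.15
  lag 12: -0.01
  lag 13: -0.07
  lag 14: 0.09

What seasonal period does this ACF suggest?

3

The largest autocorrelation is r_3 = 0.52, with a weaker echo at lag 6 (0.22); the remaining lags stay at or below 0.15.
The dominant spike at lag 3 indicates a seasonal period of 3.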